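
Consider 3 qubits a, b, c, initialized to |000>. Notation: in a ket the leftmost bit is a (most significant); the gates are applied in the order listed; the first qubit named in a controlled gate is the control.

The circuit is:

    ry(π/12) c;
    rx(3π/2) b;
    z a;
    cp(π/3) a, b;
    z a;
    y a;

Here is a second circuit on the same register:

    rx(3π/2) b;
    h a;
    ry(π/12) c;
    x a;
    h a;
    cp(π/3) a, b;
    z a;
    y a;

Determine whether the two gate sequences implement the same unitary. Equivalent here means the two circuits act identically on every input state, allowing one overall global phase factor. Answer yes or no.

Yes: on every input state the two circuits agree up to one overall phase factor.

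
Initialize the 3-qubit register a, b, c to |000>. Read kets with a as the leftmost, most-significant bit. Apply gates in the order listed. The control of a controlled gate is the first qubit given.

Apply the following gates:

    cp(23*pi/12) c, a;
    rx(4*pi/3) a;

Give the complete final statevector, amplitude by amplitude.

The resulting statevector has amplitude -1/2 on |000>, -sqrt(3)*I/2 on |100>, and 0 on every other basis state.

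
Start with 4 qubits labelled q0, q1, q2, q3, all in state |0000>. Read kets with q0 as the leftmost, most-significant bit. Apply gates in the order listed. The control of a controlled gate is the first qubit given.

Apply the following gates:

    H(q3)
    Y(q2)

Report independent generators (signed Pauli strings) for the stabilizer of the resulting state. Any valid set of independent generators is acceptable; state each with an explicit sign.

One valid set of independent stabilizer generators is +IIIX, +ZIII, +IZII, -IIZI (any independent generating set of the same group is equally correct).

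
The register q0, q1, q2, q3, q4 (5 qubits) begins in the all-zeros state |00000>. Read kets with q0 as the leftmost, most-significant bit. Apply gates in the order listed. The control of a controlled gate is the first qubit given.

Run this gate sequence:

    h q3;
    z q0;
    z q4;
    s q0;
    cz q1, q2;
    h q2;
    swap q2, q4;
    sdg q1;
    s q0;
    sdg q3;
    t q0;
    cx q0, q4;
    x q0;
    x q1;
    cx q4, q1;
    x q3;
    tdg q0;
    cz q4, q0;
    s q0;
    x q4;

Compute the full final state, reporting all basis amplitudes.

After the circuit, the state carries amplitude exp(3*I*pi/4)/2 on |10000>, -exp(I*pi/4)/2 on |10010>, -exp(3*I*pi/4)/2 on |11001>, exp(I*pi/4)/2 on |11011>, and 0 on every other basis state.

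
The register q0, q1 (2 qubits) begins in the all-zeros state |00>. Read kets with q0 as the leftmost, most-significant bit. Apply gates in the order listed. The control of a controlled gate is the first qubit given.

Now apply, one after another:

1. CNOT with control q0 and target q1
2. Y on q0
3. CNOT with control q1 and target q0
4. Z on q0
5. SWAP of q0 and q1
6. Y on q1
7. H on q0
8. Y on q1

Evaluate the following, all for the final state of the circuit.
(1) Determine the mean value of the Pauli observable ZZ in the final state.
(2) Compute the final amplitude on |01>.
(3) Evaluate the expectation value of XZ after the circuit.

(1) The expectation value of ZZ is 0.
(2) |01> carries amplitude -sqrt(2)*I/2 in the final state.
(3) In the final state, XZ has expectation -1.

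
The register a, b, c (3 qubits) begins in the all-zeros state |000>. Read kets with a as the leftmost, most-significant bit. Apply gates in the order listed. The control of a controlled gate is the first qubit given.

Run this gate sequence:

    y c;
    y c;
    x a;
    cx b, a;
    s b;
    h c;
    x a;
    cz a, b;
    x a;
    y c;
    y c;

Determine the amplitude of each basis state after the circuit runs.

After the circuit, the state carries amplitude sqrt(2)/2 on |100>, sqrt(2)/2 on |101>, and 0 on every other basis state.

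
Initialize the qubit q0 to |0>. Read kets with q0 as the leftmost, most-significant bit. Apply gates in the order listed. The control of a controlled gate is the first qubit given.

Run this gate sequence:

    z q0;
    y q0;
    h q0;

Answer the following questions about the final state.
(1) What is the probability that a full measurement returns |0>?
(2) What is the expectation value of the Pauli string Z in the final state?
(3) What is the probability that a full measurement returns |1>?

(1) The probability of measuring |0> is 1/2.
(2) In the final state, Z has expectation 0.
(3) The probability of measuring |1> is 1/2.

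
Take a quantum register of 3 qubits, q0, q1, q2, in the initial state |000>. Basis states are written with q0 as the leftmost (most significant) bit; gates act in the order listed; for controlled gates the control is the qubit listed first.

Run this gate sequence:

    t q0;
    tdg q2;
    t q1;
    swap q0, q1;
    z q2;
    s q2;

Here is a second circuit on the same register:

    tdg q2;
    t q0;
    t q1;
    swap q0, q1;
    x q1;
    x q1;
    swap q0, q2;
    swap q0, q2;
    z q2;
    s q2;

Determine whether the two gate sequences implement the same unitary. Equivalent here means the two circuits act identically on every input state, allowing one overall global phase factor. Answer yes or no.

Yes, they are equivalent — the unitaries differ by at most a global phase.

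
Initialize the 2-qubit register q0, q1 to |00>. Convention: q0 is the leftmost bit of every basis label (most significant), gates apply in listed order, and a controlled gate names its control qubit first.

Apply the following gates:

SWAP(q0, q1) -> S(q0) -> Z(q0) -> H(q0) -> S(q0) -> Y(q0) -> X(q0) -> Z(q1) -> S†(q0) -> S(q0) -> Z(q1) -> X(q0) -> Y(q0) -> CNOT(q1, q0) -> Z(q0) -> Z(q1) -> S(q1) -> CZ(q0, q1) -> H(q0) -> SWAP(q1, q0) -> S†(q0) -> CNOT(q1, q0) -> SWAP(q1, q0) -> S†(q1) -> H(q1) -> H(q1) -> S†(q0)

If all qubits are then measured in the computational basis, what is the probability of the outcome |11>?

Outcome |11> occurs with probability 1/2.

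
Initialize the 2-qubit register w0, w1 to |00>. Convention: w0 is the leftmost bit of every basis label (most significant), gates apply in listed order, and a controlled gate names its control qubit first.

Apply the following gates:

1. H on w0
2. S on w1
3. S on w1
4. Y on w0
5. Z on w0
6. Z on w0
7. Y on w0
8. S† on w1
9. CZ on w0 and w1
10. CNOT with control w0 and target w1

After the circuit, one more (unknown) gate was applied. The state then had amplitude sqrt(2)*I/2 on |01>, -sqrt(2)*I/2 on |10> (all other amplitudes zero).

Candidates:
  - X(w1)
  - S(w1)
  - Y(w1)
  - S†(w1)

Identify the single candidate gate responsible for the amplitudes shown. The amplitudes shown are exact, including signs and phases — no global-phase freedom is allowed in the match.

The applied gate was Y(w1). Key observation: steps 3-8 multiply out to the identity, so the circuit reduces to the remaining gates.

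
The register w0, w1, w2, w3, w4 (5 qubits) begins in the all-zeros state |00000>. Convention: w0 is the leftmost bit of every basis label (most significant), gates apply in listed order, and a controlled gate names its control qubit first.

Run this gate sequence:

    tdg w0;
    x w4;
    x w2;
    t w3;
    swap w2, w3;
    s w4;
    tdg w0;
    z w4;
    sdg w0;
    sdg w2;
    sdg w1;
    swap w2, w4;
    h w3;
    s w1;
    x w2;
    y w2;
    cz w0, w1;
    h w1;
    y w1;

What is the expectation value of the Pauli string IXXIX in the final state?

The observable IXXIX averages to 0.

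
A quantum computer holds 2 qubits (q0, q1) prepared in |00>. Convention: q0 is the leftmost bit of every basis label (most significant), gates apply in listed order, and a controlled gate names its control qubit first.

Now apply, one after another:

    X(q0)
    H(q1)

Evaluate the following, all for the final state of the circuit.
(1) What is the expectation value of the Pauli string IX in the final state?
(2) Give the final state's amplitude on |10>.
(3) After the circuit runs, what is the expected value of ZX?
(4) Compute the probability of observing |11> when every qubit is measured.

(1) The observable IX averages to 1.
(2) The amplitude on |10> is sqrt(2)/2.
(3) The observable ZX averages to -1.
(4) The probability of measuring |11> is 1/2.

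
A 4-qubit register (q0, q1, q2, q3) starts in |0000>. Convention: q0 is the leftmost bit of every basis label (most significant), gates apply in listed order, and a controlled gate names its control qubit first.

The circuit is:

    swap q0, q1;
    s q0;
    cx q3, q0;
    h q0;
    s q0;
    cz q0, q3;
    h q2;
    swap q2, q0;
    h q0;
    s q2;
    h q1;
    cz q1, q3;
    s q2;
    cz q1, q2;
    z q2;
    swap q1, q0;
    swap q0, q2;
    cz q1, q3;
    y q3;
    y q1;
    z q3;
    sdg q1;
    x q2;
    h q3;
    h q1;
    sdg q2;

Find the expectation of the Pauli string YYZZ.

The expectation value of YYZZ is 0.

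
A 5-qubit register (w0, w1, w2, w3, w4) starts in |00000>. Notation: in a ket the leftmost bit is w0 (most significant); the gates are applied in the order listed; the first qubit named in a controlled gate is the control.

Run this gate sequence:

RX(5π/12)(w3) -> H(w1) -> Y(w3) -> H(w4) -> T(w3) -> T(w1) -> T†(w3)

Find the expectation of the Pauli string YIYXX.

The expectation value of YIYXX is 0.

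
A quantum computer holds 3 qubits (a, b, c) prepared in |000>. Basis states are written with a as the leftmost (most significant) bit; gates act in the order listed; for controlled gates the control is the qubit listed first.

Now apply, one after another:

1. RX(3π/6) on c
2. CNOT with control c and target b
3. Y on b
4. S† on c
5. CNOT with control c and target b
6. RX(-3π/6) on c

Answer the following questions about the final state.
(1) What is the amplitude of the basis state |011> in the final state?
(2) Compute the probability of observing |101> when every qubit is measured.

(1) The amplitude on |011> is -1/2 + I/2.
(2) A full measurement returns |101> with probability 0.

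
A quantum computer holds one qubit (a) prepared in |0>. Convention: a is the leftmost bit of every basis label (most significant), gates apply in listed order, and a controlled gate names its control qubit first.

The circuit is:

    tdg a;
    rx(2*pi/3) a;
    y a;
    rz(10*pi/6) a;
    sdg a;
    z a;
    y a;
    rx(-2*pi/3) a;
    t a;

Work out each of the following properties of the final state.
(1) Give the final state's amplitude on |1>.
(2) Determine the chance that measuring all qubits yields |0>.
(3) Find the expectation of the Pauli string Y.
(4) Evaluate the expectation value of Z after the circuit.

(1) |1> carries amplitude sqrt(3)*(1 - exp(I*pi/6))*exp(11*I*pi/12)/4 in the final state.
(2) A full measurement returns |0> with probability 3*sqrt(3)/16 + 5/8.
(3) The observable Y averages to -sqrt(6)/4 + 3*sqrt(2)/16.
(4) The observable Z averages to 1/4 + 3*sqrt(3)/8.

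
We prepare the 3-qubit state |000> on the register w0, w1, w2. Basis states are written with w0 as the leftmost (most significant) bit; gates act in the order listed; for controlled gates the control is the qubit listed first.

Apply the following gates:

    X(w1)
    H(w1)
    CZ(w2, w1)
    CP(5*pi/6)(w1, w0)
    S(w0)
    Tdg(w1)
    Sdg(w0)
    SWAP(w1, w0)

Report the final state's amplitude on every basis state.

The resulting statevector has amplitude sqrt(2)/2 on |000>, sqrt(2)*exp(3*I*pi/4)/2 on |100>, and 0 on every other basis state.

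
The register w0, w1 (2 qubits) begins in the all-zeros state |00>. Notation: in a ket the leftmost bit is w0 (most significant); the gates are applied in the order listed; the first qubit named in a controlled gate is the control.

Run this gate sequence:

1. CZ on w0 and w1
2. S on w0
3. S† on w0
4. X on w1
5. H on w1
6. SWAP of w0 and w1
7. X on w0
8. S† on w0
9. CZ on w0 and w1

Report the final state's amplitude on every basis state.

After the circuit, the state carries amplitude -sqrt(2)/2 on |00>, 0 on |01>, -sqrt(2)*I/2 on |10>, 0 on |11>.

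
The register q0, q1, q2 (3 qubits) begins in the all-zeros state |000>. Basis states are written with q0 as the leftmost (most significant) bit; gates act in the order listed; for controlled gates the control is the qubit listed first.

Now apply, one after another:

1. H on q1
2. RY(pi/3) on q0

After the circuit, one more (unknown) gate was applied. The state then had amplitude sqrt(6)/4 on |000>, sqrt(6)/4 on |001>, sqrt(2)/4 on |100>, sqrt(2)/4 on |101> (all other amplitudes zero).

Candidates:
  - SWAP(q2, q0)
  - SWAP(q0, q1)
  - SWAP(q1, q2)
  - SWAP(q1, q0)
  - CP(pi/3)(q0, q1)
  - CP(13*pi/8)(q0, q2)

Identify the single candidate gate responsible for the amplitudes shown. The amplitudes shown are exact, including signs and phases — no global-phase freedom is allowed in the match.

The unique candidate consistent with the amplitudes is SWAP(q1, q2).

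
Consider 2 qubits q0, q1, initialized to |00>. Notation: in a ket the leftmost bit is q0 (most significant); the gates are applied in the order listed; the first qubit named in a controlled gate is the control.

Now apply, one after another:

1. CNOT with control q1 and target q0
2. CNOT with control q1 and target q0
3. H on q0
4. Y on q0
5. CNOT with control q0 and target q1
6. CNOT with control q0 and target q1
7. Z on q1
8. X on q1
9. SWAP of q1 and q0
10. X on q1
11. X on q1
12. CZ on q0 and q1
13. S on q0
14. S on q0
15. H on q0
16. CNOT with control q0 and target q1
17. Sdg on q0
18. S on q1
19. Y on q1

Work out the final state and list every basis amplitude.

The resulting statevector has amplitude I/2 on |00>, -1/2 on |01>, -1/2 on |10>, -I/2 on |11>.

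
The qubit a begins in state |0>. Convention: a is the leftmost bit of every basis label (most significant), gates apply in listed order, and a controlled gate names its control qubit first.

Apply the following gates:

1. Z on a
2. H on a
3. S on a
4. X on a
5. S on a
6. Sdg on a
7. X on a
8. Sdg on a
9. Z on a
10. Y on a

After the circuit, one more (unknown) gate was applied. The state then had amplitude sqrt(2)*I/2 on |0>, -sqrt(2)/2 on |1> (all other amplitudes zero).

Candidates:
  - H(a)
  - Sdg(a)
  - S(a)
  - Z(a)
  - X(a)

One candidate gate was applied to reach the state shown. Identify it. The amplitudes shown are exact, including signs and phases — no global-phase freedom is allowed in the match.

The applied gate was S(a). Key observation: the block from step 3 through step 8 cancels to the identity and can be dropped.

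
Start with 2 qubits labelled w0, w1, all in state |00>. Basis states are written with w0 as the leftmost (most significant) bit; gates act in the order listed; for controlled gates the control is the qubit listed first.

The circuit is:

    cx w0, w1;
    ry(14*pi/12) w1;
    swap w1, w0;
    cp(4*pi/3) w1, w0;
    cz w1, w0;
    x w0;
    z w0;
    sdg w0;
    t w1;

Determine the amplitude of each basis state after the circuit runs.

The resulting statevector has amplitude sqrt(2)/4 + sqrt(6)/4 on |00>, 0 on |01>, I*(-sqrt(6) + sqrt(2))/4 on |10>, 0 on |11>.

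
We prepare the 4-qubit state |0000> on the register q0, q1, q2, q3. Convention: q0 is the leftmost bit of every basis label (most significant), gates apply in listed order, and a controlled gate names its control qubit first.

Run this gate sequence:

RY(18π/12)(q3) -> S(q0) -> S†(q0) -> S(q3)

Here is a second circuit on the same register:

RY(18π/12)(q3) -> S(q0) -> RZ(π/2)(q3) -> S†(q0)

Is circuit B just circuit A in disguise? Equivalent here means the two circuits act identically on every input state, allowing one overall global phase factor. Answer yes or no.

Yes: on every input state the two circuits agree up to one overall phase factor.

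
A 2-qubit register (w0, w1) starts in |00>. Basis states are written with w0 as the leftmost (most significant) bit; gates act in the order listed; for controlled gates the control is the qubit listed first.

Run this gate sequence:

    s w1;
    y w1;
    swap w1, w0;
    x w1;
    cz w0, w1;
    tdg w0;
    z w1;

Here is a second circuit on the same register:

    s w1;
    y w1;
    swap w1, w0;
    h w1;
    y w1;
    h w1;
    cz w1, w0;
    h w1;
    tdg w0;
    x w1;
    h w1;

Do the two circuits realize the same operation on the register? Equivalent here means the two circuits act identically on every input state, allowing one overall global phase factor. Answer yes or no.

No, they are not equivalent — no single phase factor reconciles the two unitaries.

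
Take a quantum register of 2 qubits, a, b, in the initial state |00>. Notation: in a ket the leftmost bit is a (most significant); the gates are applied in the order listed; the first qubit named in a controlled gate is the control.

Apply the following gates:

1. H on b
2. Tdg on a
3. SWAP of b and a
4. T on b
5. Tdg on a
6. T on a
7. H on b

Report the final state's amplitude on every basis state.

After the circuit, the state carries amplitude 1/2 on |00>, 1/2 on |01>, 1/2 on |10>, 1/2 on |11>.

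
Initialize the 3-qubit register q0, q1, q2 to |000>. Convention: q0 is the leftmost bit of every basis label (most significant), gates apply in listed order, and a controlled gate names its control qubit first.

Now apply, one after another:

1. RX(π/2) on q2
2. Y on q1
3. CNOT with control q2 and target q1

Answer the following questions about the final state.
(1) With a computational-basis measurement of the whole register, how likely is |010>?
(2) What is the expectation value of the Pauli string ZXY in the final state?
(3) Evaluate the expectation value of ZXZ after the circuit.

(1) A full measurement returns |010> with probability 1/2.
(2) The expectation value of ZXY is -1.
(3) The observable ZXZ averages to 0.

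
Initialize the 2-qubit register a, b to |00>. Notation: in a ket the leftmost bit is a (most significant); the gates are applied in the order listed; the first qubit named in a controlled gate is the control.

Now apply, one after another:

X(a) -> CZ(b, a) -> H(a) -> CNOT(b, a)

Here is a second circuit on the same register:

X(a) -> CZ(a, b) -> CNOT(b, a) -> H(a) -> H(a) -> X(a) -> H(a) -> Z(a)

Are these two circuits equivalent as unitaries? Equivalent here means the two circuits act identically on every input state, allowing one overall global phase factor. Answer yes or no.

No — the two circuits implement different unitaries, even allowing a global phase.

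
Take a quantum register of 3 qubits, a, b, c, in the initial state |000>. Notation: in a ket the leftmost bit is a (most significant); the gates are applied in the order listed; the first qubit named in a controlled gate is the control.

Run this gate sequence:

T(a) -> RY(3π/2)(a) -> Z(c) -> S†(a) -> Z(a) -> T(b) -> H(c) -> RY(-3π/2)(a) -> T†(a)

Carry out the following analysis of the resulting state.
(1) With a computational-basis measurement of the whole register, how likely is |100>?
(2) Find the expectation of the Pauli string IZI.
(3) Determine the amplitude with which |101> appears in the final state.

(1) A full measurement returns |100> with probability 1/4.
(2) The expectation value of IZI is 1.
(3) The amplitude on |101> is sqrt(2)*(-1 + I)*exp(3*I*pi/4)/4.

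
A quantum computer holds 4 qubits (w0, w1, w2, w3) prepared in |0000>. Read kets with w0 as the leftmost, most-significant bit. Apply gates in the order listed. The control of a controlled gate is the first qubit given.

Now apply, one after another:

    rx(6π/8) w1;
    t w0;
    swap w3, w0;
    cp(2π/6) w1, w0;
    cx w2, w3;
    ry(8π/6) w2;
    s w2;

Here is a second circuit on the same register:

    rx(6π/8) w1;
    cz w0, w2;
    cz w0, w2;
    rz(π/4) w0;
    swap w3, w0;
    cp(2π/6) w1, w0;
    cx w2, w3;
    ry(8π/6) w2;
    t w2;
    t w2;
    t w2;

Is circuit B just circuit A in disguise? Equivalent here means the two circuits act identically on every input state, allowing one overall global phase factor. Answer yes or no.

No: there is an input state on which the two circuits produce genuinely different outputs (not merely differing by a phase).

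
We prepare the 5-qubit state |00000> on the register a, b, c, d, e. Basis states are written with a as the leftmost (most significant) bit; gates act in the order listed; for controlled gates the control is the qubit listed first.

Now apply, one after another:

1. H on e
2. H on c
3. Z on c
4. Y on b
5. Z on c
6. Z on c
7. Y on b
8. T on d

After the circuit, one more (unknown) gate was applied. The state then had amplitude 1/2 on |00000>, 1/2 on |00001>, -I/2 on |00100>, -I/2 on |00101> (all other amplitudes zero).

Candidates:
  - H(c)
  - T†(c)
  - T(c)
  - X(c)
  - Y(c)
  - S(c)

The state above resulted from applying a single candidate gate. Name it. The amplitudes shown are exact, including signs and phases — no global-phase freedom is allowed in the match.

The unique candidate consistent with the amplitudes is S(c). Key observation: gates 4-7 undo each other exactly, leaving only the rest of the circuit to track.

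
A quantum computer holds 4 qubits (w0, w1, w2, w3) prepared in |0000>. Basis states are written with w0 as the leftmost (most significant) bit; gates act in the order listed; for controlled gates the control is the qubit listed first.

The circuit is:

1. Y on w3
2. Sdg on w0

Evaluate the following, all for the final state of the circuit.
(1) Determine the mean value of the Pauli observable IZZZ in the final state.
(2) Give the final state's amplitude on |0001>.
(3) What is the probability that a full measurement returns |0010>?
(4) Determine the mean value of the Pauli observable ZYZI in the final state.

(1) In the final state, IZZZ has expectation -1.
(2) The amplitude on |0001> is I.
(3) Outcome |0010> occurs with probability 0.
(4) In the final state, ZYZI has expectation 0.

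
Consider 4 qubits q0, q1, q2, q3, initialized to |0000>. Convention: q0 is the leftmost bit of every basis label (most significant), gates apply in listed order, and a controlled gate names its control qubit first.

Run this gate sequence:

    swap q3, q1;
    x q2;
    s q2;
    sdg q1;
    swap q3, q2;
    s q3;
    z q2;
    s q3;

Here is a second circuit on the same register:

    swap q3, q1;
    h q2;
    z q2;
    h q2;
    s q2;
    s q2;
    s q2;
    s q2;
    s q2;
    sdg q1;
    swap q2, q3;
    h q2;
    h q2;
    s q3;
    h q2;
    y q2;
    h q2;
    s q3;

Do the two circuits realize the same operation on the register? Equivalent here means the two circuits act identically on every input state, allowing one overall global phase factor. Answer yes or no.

No: there is an input state on which the two circuits produce genuinely different outputs (not merely differing by a phase).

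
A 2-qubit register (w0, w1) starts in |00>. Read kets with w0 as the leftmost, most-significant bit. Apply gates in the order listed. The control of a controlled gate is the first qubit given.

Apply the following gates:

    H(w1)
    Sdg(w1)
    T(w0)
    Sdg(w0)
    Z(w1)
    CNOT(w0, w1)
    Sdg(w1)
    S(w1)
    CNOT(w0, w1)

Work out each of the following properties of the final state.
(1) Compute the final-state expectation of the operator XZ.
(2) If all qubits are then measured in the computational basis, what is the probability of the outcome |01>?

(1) In the final state, XZ has expectation 0. Key observation: gates 6-9 undo each other exactly, leaving only the rest of the circuit to track.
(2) The probability of measuring |01> is 1/2.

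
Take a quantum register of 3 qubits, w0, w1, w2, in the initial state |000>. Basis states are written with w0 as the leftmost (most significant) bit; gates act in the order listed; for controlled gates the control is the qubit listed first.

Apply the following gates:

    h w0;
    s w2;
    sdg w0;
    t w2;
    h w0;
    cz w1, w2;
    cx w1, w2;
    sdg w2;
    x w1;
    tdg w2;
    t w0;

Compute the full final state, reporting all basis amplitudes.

The final amplitudes are 1/2 - I/2 on |010>, (1 + I)*exp(I*pi/4)/2 on |110>, and 0 on every other basis state.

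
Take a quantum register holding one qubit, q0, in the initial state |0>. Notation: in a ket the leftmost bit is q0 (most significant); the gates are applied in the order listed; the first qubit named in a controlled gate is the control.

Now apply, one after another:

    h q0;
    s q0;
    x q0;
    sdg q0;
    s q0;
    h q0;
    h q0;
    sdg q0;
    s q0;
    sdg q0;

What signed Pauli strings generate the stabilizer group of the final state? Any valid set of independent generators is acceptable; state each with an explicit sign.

The final state is stabilized by the group generated by -X; other independent generating sets are equally valid. Key observation: the block from step 4 through step 9 cancels to the identity and can be dropped.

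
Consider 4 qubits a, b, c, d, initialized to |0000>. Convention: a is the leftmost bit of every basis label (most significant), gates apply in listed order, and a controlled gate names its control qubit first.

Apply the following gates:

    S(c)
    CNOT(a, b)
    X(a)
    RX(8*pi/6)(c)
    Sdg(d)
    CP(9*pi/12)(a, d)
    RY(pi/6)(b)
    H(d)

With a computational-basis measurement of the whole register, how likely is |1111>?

A full measurement returns |1111> with probability 3/16 - 3*sqrt(3)/32.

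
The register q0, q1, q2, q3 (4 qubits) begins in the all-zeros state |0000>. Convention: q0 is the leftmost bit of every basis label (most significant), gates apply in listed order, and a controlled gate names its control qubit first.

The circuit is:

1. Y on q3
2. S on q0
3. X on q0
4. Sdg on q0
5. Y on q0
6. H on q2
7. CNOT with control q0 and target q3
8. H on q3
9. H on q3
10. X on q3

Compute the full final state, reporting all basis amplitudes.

The final amplitudes are -sqrt(2)*I/2 on |0000>, -sqrt(2)*I/2 on |0010>, and 0 on every other basis state. Key observation: steps 8-9 multiply out to the identity, so the circuit reduces to the remaining gates.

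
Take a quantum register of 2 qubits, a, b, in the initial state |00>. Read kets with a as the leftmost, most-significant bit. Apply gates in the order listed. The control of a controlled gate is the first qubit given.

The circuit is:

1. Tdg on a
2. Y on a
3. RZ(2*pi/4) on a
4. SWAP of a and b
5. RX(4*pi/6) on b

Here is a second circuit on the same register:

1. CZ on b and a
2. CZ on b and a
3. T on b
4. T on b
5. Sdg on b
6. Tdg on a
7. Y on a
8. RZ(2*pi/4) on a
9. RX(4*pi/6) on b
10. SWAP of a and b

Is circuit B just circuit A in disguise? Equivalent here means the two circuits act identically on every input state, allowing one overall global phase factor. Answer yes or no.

No: there is an input state on which the two circuits produce genuinely different outputs (not merely differing by a phase).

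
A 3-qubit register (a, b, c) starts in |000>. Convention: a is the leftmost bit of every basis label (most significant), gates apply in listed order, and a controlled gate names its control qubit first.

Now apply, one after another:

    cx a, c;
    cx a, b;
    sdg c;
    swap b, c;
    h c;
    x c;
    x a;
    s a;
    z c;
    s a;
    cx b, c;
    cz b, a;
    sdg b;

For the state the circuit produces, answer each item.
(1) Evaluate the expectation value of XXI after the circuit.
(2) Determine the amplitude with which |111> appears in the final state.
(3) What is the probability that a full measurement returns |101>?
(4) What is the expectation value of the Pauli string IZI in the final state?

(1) The expectation value of XXI is 0.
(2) The final state's coefficient on |111> equals 0.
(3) The probability of measuring |101> is 1/2.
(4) The observable IZI averages to 1.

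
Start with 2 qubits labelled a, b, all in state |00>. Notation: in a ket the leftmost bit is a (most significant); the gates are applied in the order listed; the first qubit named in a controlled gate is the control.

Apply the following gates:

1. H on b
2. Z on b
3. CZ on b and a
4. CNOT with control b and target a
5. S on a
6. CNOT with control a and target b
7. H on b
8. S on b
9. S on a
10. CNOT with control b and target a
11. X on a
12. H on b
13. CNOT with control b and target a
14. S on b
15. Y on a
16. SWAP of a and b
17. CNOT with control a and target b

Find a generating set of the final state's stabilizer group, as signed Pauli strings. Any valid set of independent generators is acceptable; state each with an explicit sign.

One valid set of independent stabilizer generators is -XI, -IX (any independent generating set of the same group is equally correct).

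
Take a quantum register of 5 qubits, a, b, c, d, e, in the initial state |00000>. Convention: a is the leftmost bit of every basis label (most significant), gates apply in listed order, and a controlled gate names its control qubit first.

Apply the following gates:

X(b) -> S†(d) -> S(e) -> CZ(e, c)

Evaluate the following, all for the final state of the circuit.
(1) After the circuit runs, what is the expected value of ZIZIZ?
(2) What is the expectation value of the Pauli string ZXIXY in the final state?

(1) In the final state, ZIZIZ has expectation 1.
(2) The observable ZXIXY averages to 0.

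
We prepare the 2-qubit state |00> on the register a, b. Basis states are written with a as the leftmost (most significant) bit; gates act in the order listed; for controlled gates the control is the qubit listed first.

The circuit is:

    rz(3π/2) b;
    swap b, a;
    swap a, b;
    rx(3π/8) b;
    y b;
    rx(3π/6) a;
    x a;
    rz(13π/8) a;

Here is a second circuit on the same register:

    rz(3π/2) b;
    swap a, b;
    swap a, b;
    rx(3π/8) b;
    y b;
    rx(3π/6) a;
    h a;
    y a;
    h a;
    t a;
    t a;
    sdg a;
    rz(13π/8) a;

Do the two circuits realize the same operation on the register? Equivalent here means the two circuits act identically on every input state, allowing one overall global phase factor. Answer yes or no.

No, they are not equivalent — no single phase factor reconciles the two unitaries.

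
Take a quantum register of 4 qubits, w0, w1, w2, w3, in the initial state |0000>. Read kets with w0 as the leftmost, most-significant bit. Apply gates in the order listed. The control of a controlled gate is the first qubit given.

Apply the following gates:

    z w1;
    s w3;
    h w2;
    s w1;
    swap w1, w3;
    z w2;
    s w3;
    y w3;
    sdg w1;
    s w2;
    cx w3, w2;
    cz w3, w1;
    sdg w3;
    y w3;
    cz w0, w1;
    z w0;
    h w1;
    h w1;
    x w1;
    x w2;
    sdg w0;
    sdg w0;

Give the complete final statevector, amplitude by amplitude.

The resulting statevector has amplitude -sqrt(2)*I/2 on |0100>, -sqrt(2)/2 on |0110>, and 0 on every other basis state.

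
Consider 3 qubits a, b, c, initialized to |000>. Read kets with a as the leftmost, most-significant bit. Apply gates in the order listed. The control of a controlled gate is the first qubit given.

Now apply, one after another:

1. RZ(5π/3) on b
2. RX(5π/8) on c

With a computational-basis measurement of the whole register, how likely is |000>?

A full measurement returns |000> with probability cos(5*pi/16)**2.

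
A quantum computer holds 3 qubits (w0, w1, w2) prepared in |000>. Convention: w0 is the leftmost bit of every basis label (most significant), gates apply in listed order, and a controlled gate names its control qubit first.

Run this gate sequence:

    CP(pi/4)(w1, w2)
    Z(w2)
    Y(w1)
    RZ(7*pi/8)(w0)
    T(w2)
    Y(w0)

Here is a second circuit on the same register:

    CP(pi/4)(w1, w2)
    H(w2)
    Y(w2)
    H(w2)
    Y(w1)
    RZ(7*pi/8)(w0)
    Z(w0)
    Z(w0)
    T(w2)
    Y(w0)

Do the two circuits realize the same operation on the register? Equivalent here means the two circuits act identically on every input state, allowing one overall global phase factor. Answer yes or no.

No — the two circuits implement different unitaries, even allowing a global phase.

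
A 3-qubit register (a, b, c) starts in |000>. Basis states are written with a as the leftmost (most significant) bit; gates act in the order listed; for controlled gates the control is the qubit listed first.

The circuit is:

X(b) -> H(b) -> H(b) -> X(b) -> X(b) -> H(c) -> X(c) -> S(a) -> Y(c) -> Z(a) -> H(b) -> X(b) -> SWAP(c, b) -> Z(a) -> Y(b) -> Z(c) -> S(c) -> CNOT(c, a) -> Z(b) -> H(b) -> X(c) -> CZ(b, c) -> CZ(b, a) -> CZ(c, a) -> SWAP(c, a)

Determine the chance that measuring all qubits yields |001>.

Outcome |001> occurs with probability 0.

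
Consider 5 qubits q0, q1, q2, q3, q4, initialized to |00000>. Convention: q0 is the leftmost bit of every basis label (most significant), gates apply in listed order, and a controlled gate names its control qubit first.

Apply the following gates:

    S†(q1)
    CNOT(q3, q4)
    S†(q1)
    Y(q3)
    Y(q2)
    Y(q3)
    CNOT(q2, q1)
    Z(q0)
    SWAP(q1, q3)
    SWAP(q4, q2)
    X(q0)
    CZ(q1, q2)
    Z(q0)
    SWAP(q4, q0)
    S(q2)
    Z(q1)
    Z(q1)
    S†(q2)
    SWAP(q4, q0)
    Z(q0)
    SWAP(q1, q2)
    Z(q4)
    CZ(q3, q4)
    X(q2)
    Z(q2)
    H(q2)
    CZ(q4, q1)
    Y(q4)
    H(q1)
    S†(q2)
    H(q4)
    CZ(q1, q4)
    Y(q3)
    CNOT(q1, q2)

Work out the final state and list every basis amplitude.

After the circuit, the state carries amplitude sqrt(2)*I/4 on |10000>, sqrt(2)*I/4 on |10001>, -sqrt(2)/4 on |10100>, -sqrt(2)/4 on |10101>, -sqrt(2)/4 on |11000>, sqrt(2)/4 on |11001>, sqrt(2)*I/4 on |11100>, -sqrt(2)*I/4 on |11101>, and 0 on every other basis state. Key observation: gates 13-20 undo each other exactly, leaving only the rest of the circuit to track.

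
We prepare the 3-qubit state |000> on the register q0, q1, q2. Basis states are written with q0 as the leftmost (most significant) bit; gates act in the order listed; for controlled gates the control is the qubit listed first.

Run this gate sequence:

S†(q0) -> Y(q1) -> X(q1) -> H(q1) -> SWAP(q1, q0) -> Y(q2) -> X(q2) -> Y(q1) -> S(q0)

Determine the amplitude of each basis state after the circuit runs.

After the circuit, the state carries amplitude -sqrt(2)*I/2 on |010>, sqrt(2)/2 on |110>, and 0 on every other basis state.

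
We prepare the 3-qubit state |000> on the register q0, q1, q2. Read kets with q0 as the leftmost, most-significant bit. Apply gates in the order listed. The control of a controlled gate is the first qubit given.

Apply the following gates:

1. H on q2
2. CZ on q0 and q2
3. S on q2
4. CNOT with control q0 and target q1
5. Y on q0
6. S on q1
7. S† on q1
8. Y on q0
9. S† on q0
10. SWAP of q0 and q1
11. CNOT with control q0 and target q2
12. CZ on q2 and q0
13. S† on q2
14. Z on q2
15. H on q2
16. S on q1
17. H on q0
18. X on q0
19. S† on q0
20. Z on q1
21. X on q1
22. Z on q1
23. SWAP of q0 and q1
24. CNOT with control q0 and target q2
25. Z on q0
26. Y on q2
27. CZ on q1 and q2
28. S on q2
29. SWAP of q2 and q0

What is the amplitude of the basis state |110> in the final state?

The amplitude on |110> is 0. Key observation: gates 5-8 undo each other exactly, leaving only the rest of the circuit to track.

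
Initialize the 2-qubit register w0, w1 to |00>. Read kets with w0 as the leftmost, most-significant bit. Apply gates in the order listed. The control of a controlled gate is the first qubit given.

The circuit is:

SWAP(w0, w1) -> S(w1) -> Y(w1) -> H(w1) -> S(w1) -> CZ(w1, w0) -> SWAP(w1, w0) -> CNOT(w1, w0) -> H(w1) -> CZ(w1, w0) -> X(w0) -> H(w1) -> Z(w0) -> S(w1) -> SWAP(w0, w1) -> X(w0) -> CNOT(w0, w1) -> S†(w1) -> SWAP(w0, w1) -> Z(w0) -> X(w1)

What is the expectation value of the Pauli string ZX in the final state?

In the final state, ZX has expectation -1.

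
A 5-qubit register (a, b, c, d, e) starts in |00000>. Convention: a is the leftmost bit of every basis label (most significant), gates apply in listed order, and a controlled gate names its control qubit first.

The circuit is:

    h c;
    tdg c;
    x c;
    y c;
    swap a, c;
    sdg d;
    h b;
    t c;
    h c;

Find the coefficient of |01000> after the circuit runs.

The final state's coefficient on |01000> equals -sqrt(2)*I/4.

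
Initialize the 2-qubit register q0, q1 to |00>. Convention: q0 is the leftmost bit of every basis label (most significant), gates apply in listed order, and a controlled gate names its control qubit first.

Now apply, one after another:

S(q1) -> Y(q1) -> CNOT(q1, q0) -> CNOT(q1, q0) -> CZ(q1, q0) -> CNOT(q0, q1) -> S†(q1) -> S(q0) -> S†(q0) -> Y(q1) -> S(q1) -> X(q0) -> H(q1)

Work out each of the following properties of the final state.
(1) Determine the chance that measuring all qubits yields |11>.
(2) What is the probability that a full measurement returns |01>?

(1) A full measurement returns |11> with probability 1/2.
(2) The probability of measuring |01> is 0.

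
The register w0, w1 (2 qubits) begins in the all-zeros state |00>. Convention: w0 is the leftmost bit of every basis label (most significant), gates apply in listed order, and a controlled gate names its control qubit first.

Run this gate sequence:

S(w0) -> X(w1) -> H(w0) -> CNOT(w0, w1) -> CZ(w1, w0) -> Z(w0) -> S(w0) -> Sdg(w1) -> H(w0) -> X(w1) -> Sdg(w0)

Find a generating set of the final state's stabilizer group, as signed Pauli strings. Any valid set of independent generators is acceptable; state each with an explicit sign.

The final state is stabilized by the group generated by -YZ, +ZX; other independent generating sets are equally valid.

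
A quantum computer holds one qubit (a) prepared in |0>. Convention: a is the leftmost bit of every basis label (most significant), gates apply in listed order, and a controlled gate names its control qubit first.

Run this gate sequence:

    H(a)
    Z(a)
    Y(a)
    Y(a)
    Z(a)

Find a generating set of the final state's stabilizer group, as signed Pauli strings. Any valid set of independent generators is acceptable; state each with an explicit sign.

One valid set of independent stabilizer generators is +X (any independent generating set of the same group is equally correct).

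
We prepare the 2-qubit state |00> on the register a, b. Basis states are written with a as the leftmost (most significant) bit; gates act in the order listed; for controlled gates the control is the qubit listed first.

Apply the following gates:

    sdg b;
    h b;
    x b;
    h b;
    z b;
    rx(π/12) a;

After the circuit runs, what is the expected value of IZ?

The observable IZ averages to 1.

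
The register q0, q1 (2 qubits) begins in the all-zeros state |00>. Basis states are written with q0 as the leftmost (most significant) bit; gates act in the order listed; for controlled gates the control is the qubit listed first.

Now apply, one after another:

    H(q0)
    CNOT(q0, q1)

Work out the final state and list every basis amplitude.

The resulting statevector has amplitude sqrt(2)/2 on |00>, 0 on |01>, 0 on |10>, sqrt(2)/2 on |11>.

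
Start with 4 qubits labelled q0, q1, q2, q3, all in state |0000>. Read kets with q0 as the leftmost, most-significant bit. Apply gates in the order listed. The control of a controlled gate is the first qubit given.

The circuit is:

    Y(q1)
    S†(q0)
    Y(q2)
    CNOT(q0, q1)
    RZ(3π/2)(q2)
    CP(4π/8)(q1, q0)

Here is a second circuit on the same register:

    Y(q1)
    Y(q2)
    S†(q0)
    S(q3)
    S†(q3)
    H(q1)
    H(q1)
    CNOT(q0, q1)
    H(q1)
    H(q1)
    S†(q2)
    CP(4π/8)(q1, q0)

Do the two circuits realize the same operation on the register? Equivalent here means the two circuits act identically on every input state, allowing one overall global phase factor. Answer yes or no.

Yes — the two circuits implement the same unitary up to a global phase.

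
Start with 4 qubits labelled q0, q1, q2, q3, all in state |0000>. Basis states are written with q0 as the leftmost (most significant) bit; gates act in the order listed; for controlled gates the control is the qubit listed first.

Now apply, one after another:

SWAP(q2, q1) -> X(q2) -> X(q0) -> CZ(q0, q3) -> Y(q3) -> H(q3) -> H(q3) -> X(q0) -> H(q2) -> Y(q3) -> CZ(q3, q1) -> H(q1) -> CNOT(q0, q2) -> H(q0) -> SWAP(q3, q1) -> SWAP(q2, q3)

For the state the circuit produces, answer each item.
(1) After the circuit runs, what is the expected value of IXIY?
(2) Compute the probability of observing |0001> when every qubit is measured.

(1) In the final state, IXIY has expectation 0. Key observation: the block from step 6 through step 7 cancels to the identity and can be dropped.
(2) Outcome |0001> occurs with probability 1/8.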